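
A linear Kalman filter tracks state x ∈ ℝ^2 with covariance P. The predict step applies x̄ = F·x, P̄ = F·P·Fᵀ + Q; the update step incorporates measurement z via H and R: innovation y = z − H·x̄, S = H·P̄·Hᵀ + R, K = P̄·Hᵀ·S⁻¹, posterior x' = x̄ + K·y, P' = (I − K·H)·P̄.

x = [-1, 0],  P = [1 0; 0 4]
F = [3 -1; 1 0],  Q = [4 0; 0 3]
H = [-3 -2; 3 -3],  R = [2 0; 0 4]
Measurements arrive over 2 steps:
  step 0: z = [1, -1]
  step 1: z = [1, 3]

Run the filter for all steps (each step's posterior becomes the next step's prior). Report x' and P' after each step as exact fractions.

step 0: x̄ = F·x = [-3, -1]
step 0: P̄ = F·P·Fᵀ + Q = [17 3; 3 4]
step 0: y = z − H·x̄ = [-10, 5]
step 0: S = H·P̄·Hᵀ + R = [207 -120; -120 139]
step 0: K = P̄·Hᵀ·S⁻¹ = [-961/4791 206/1597; -2723/14373 -887/4791]
step 0: x' = x̄ + K·y = [-1673/4791, -448/14373]
step 0: P' = (I − K·H)·P̄ = [238/1597 -110/4791; -110/4791 3218/14373]
step 1: x̄ = F·x = [-14609/14373, -1673/4791]
step 1: P̄ = F·P·Fᵀ + Q = [81968/14373 2252/4791; 2252/4791 5029/1597]
step 1: y = z − H·x̄ = [-4388/1597, 23963/4791]
step 1: S = H·P̄·Hᵀ + R = [114286/1597 -49542/1597; -49542/1597 120105/1597]
step 1: K = P̄·Hᵀ·S⁻¹ = [-695008/3529089 1349932/10587267; -220660/1176363 -650195/3529089]
step 1: x' = x̄ + K·y = [5159183/31761801, -7996546/10587267]
step 1: P' = (I − K·H)·P̄ = [4661920/31761801 -245936/10587267; -245936/10587267 784948/3529089]

step 0: x' = [-1673/4791, -448/14373], P' = [238/1597 -110/4791; -110/4791 3218/14373]
step 1: x' = [5159183/31761801, -7996546/10587267], P' = [4661920/31761801 -245936/10587267; -245936/10587267 784948/3529089]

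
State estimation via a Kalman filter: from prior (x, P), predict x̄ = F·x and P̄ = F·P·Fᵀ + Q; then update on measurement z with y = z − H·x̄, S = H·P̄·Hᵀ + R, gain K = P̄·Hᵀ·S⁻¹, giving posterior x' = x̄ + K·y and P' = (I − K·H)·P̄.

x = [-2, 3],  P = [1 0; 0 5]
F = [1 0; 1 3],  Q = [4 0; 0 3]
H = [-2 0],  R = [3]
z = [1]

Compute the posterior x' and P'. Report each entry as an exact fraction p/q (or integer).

x̄ = F·x = [-2, 7]
P̄ = F·P·Fᵀ + Q = [5 1; 1 49]
y = z − H·x̄ = [-3]
S = H·P̄·Hᵀ + R = [23]
K = P̄·Hᵀ·S⁻¹ = [-10/23; -2/23]
x' = x̄ + K·y = [-16/23, 167/23]
P' = (I − K·H)·P̄ = [15/23 3/23; 3/23 1123/23]

x' = [-16/23, 167/23]
P' = [15/23 3/23; 3/23 1123/23]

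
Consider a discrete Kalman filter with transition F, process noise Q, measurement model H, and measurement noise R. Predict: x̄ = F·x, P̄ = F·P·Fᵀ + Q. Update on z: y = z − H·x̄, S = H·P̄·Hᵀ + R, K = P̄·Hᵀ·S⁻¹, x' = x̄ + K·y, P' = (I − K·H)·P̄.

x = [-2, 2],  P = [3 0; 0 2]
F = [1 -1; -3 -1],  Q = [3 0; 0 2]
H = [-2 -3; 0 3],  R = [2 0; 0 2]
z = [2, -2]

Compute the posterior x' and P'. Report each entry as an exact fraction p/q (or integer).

x̄ = F·x = [-4, 4]
P̄ = F·P·Fᵀ + Q = [8 -7; -7 31]
y = z − H·x̄ = [6, -14]
S = H·P̄·Hᵀ + R = [229 -237; -237 281]
K = P̄·Hᵀ·S⁻¹ = [-893/2045 -906/2045; -79/4090 1287/4090]
x' = x̄ + K·y = [-854/2045, -1066/2045]
P' = (I − K·H)·P̄ = [1799/2045 -604/2045; -604/2045 429/2045]

x' = [-854/2045, -1066/2045]
P' = [1799/2045 -604/2045; -604/2045 429/2045]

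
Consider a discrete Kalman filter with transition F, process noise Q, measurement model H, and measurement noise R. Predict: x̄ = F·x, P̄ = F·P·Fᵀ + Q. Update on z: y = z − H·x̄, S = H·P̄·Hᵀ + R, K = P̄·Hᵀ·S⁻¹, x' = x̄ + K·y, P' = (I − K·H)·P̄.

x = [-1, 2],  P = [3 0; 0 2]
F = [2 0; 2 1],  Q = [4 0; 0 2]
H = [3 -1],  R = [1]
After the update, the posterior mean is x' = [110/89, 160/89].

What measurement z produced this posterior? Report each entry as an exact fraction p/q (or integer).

x̄ = F·x = [-2, 0]
P̄ = F·P·Fᵀ + Q = [16 12; 12 16]
S = H·P̄·Hᵀ + R = [89]
K = P̄·Hᵀ·S⁻¹ = [36/89; 20/89]
x' − x̄ = [288/89, 160/89] = K·y
y = (KᵀK)⁻¹·Kᵀ·(x' − x̄) = [8]
z = y + H·x̄ = [8] + [-6] = [2]

z = [2]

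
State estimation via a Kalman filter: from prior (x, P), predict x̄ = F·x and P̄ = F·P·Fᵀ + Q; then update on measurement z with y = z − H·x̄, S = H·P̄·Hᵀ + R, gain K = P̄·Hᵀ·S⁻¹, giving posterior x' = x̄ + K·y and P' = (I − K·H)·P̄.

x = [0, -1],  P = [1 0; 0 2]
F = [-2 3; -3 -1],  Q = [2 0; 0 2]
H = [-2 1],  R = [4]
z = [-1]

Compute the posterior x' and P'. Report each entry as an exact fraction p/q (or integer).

x̄ = F·x = [-3, 1]
P̄ = F·P·Fᵀ + Q = [24 0; 0 13]
y = z − H·x̄ = [-8]
S = H·P̄·Hᵀ + R = [113]
K = P̄·Hᵀ·S⁻¹ = [-48/113; 13/113]
x' = x̄ + K·y = [45/113, 9/113]
P' = (I − K·H)·P̄ = [408/113 624/113; 624/113 1300/113]

x' = [45/113, 9/113]
P' = [408/113 624/113; 624/113 1300/113]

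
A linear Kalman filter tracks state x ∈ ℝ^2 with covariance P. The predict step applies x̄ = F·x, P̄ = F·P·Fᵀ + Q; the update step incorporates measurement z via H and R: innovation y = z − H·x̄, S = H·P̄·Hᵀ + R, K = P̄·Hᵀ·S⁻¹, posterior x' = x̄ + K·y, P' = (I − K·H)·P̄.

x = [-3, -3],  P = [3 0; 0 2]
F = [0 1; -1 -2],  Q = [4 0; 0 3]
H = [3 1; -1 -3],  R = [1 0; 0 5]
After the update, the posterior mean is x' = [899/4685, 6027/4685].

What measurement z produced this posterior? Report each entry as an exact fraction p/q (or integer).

x̄ = F·x = [-3, 9]
P̄ = F·P·Fᵀ + Q = [6 -4; -4 14]
S = H·P̄·Hᵀ + R = [45 -20; -20 113]
K = P̄·Hᵀ·S⁻¹ = [1702/4685 110/937; -534/4685 -334/937]
x' − x̄ = [14954/4685, -36138/4685] = K·y
y = (KᵀK)⁻¹·Kᵀ·(x' − x̄) = [2, 21]
z = y + H·x̄ = [2, 21] + [0, -24] = [2, -3]

z = [2, -3]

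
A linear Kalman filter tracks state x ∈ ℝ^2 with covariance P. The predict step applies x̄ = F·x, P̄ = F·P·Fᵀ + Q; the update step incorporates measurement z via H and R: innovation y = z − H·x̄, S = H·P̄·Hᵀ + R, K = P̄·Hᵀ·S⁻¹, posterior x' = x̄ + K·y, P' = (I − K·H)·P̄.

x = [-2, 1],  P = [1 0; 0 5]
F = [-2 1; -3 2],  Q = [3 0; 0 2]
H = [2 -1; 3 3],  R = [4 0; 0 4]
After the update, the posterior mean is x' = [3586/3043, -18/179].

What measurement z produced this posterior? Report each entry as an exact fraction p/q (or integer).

z = [3, 3]

x̄ = F·x = [5, 8]
P̄ = F·P·Fᵀ + Q = [12 16; 16 31]
S = H·P̄·Hᵀ + R = [19 27; 27 679]
K = P̄·Hᵀ·S⁻¹ = [791/3043 345/3043; -46/179 39/179]
x' − x̄ = [-11629/3043, -1450/179] = K·y
y = (KᵀK)⁻¹·Kᵀ·(x' − x̄) = [1, -36]
z = y + H·x̄ = [1, -36] + [2, 39] = [3, 3]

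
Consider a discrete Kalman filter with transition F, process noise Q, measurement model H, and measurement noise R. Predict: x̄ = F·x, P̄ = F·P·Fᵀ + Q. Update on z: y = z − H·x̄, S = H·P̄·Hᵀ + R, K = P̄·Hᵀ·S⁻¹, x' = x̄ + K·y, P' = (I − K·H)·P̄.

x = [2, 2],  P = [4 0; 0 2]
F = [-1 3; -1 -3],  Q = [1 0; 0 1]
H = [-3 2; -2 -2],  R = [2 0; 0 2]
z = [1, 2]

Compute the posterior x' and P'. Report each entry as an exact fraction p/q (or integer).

x' = [-10531/17191, -8328/17191]
P' = [2710/17191 638/17191; 638/17191 4375/17191]

x̄ = F·x = [4, -8]
P̄ = F·P·Fᵀ + Q = [23 -14; -14 23]
y = z − H·x̄ = [29, -6]
S = H·P̄·Hᵀ + R = [469 18; 18 74]
K = P̄·Hᵀ·S⁻¹ = [-3427/17191 -3348/17191; 3418/17191 -5013/17191]
x' = x̄ + K·y = [-10531/17191, -8328/17191]
P' = (I − K·H)·P̄ = [2710/17191 638/17191; 638/17191 4375/17191]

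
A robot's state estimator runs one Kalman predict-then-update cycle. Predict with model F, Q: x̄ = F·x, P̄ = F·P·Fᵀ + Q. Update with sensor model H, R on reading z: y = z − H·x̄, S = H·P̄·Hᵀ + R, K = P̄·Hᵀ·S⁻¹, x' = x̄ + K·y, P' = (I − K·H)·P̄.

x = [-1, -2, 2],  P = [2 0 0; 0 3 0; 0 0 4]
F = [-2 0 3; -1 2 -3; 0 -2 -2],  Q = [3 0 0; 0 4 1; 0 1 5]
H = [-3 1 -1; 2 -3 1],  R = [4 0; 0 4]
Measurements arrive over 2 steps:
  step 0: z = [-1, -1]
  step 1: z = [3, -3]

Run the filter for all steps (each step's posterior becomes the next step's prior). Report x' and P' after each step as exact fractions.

step 0: x' = [-12940/62007, 21495/20669, 55856/20669], P' = [197668/62007 -8222/20669 -168334/20669; -8222/20669 29393/20669 72411/20669; -168334/20669 72411/20669 560861/20669]
step 1: x' = [-44158654/212917795, 4635951/42583559, -95744312/42583559], P' = [3348063788/1490424565 -94995454/298084913 -1668021598/298084913; -94995454/298084913 1870666997/1490424565 4397327047/1490424565; -1668021598/298084913 4397327047/1490424565 29108980577/1490424565]

step 0: x̄ = F·x = [8, -9, 0]
step 0: P̄ = F·P·Fᵀ + Q = [47 -32 -24; -32 54 13; -24 13 33]
step 0: y = z − H·x̄ = [32, -44]
step 0: S = H·P̄·Hᵀ + R = [536 -657; -657 921]
step 0: K = P̄·Hᵀ·S⁻¹ = [-9389/20669 -8917/62007; -4588/20669 -8053/20669; 4138/20669 1740/20669]
step 0: x' = x̄ + K·y = [-12940/62007, 21495/20669, 55856/20669]
step 0: P' = (I − K·H)·P̄ = [197668/62007 -8222/20669 -168334/20669; -8222/20669 29393/20669 72411/20669; -168334/20669 72411/20669 560861/20669]
step 1: x̄ = F·x = [528584/62007, -360794/62007, -154702/20669]
step 1: P̄ = F·P·Fᵀ + Q = [22179964/62007 -14860855/62007 -4505856/20669; -14860855/62007 10403515/62007 3059973/20669; -4505856/20669 3059973/20669 3043649/20669]
step 1: y = z − H·x̄ = [1668461/62007, -1861465/62007]
step 1: S = H·P̄·Hᵀ + R = [209102050/62007 -232583165/62007; -232583165/62007 260910940/62007]
step 1: K = P̄·Hᵀ·S⁻¹ = [-544765161/1490424565 -54762151/1490424565; -55086412/298084913 -541157121/1490424565; 15433522/298084913 -190804136/1490424565]
step 1: x' = x̄ + K·y = [-44158654/212917795, 4635951/42583559, -95744312/42583559]
step 1: P' = (I − K·H)·P̄ = [3348063788/1490424565 -94995454/298084913 -1668021598/298084913; -94995454/298084913 1870666997/1490424565 4397327047/1490424565; -1668021598/298084913 4397327047/1490424565 29108980577/1490424565]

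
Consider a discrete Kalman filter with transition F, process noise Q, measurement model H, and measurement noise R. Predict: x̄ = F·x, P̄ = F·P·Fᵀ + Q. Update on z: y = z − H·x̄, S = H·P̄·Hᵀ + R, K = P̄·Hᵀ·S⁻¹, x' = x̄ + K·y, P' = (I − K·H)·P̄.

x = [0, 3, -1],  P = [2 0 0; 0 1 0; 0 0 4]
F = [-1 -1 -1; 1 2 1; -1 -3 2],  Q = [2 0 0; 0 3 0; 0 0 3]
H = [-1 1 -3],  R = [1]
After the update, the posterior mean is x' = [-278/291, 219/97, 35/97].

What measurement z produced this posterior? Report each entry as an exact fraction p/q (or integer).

z = [2]

x̄ = F·x = [-2, 5, -11]
P̄ = F·P·Fᵀ + Q = [9 -8 -3; -8 13 0; -3 0 30]
S = H·P̄·Hᵀ + R = [291]
K = P̄·Hᵀ·S⁻¹ = [-8/291; 7/97; -29/97]
x' − x̄ = [304/291, -266/97, 1102/97] = K·y
y = (KᵀK)⁻¹·Kᵀ·(x' − x̄) = [-38]
z = y + H·x̄ = [-38] + [40] = [2]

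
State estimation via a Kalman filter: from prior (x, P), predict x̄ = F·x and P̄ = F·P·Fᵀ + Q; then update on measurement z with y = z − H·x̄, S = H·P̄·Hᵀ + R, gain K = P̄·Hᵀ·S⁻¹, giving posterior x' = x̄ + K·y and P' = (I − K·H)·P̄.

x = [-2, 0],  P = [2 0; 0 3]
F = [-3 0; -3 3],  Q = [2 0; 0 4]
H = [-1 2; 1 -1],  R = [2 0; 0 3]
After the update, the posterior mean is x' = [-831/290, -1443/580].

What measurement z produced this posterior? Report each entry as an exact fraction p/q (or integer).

z = [-3, -3]

x̄ = F·x = [6, 6]
P̄ = F·P·Fᵀ + Q = [20 18; 18 49]
S = H·P̄·Hᵀ + R = [146 -64; -64 36]
K = P̄·Hᵀ·S⁻¹ = [88/145 329/290; 112/145 297/580]
x' − x̄ = [-2571/290, -4923/580] = K·y
y = (KᵀK)⁻¹·Kᵀ·(x' − x̄) = [-9, -3]
z = y + H·x̄ = [-9, -3] + [6, 0] = [-3, -3]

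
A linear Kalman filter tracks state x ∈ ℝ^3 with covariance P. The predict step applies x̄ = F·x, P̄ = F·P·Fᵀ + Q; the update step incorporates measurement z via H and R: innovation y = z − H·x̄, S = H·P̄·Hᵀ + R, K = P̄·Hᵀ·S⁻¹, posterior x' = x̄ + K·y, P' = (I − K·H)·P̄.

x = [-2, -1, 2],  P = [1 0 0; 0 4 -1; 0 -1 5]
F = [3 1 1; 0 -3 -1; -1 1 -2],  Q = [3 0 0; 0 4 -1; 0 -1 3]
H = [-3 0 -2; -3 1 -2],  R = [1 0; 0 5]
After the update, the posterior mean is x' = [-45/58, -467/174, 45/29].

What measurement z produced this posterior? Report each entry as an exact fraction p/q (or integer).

x̄ = F·x = [-5, 1, -3]
P̄ = F·P·Fᵀ + Q = [19 -13 -8; -13 39 -8; -8 -8 32]
S = H·P̄·Hᵀ + R = [204 258; 258 357]
K = P̄·Hᵀ·S⁻¹ = [-235/2088 -73/1044; -171/232 277/348; -79/261 22/261]
x' − x̄ = [245/58, -641/174, 132/29] = K·y
y = (KᵀK)⁻¹·Kᵀ·(x' − x̄) = [-22, -25]
z = y + H·x̄ = [-22, -25] + [21, 22] = [-1, -3]

z = [-1, -3]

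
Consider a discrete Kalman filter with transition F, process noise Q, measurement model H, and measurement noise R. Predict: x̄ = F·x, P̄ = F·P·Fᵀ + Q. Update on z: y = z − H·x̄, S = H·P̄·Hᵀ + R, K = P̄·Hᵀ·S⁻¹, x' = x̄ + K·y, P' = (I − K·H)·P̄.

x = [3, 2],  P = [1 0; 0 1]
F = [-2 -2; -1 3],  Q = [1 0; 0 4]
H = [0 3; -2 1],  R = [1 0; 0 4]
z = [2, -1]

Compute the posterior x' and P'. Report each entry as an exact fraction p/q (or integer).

x̄ = F·x = [-10, 3]
P̄ = F·P·Fᵀ + Q = [9 -4; -4 14]
y = z − H·x̄ = [-7, -24]
S = H·P̄·Hᵀ + R = [127 66; 66 70]
K = P̄·Hᵀ·S⁻¹ = [306/2267 -1001/2267; 744/2267 11/2267]
x' = x̄ + K·y = [-788/2267, 1329/2267]
P' = (I − K·H)·P̄ = [2053/2267 102/2267; 102/2267 248/2267]

x' = [-788/2267, 1329/2267]
P' = [2053/2267 102/2267; 102/2267 248/2267]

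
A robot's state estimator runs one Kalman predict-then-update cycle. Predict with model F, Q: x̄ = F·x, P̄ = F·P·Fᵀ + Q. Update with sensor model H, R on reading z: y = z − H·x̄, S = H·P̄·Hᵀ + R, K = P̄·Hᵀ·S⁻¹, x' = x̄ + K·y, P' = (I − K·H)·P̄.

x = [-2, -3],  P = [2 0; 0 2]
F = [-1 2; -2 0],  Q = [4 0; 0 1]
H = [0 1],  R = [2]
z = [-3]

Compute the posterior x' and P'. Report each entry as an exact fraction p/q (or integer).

x' = [-72/11, -19/11]
P' = [138/11 8/11; 8/11 18/11]

x̄ = F·x = [-4, 4]
P̄ = F·P·Fᵀ + Q = [14 4; 4 9]
y = z − H·x̄ = [-7]
S = H·P̄·Hᵀ + R = [11]
K = P̄·Hᵀ·S⁻¹ = [4/11; 9/11]
x' = x̄ + K·y = [-72/11, -19/11]
P' = (I − K·H)·P̄ = [138/11 8/11; 8/11 18/11]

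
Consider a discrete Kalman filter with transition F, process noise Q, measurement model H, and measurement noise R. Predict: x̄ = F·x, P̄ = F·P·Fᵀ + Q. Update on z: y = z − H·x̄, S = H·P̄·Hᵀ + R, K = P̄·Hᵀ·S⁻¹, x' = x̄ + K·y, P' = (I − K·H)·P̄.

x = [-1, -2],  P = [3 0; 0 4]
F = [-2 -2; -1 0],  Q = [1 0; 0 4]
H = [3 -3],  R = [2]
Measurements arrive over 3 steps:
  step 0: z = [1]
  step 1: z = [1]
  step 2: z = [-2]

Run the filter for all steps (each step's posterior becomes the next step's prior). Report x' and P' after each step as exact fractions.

step 0: x̄ = F·x = [6, 1]
step 0: P̄ = F·P·Fᵀ + Q = [29 6; 6 7]
step 0: y = z − H·x̄ = [-14]
step 0: S = H·P̄·Hᵀ + R = [218]
step 0: K = P̄·Hᵀ·S⁻¹ = [69/218; -3/218]
step 0: x' = x̄ + K·y = [171/109, 130/109]
step 0: P' = (I − K·H)·P̄ = [1561/218 1515/218; 1515/218 1517/218]
step 1: x̄ = F·x = [-602/109, -171/109]
step 1: P̄ = F·P·Fᵀ + Q = [12325/109 3076/109; 3076/109 2433/218]
step 1: y = z − H·x̄ = [1402/109]
step 1: S = H·P̄·Hᵀ + R = [133447/218]
step 1: K = P̄·Hᵀ·S⁻¹ = [55494/133447; 11157/133447]
step 1: x' = x̄ + K·y = [-23234/133447, -65847/133447]
step 1: P' = (I − K·H)·P̄ = [962773/133447 925777/133447; 925777/133447 918339/133447]
step 2: x̄ = F·x = [178162/133447, 23234/133447]
step 2: P̄ = F·P·Fᵀ + Q = [15064111/133447 3777100/133447; 3777100/133447 1496561/133447]
step 2: y = z − H·x̄ = [-731678/133447]
step 2: S = H·P̄·Hᵀ + R = [81325142/133447]
step 2: K = P̄·Hᵀ·S⁻¹ = [33861033/81325142; 6841617/81325142]
step 2: x' = x̄ + K·y = [-38540855/40662571, -11676367/40662571]
step 2: P' = (I − K·H)·P̄ = [588408959/81325142 565834937/81325142; 565834937/81325142 561273859/81325142]

step 0: x' = [171/109, 130/109], P' = [1561/218 1515/218; 1515/218 1517/218]
step 1: x' = [-23234/133447, -65847/133447], P' = [962773/133447 925777/133447; 925777/133447 918339/133447]
step 2: x' = [-38540855/40662571, -11676367/40662571], P' = [588408959/81325142 565834937/81325142; 565834937/81325142 561273859/81325142]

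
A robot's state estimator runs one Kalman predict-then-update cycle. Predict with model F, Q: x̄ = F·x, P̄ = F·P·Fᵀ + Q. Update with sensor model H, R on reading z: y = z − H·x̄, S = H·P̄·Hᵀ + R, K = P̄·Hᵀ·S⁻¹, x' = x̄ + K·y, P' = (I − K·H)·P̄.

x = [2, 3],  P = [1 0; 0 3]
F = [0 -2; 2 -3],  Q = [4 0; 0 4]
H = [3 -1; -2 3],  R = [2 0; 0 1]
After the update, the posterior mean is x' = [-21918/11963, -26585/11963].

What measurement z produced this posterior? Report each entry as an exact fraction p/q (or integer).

x̄ = F·x = [-6, -5]
P̄ = F·P·Fᵀ + Q = [16 18; 18 35]
S = H·P̄·Hᵀ + R = [73 -3; -3 164]
K = P̄·Hᵀ·S⁻¹ = [4986/11963 1696/11963; 3323/11963 5094/11963]
x' − x̄ = [49860/11963, 33230/11963] = K·y
y = (KᵀK)⁻¹·Kᵀ·(x' − x̄) = [10, 0]
z = y + H·x̄ = [10, 0] + [-13, -3] = [-3, -3]

z = [-3, -3]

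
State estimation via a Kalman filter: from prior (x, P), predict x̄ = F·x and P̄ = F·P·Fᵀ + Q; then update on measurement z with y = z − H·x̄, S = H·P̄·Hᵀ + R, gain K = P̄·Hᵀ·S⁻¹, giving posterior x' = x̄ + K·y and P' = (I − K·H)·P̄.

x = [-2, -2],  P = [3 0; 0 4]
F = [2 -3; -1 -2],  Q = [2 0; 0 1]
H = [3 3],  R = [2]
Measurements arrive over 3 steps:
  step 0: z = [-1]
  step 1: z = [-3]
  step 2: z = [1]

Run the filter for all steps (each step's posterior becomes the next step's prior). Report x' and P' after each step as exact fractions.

step 0: x' = [-797/239, 1443/478], P' = [1546/239 -1512/239; -1512/239 1531/239]
step 1: x' = [-1278949/1002800, 259487/1002800], P' = [602689/501400 -510307/501400; -510307/501400 529241/501400]
step 2: x' = [-354098221/369943312, 471591357/369943312], P' = [221017011/184971656 -187455443/184971656; -187455443/184971656 194775843/184971656]

step 0: x̄ = F·x = [2, 6]
step 0: P̄ = F·P·Fᵀ + Q = [50 18; 18 20]
step 0: y = z − H·x̄ = [-25]
step 0: S = H·P̄·Hᵀ + R = [956]
step 0: K = P̄·Hᵀ·S⁻¹ = [51/239; 57/478]
step 0: x' = x̄ + K·y = [-797/239, 1443/478]
step 0: P' = (I − K·H)·P̄ = [1546/239 -1512/239; -1512/239 1531/239]
step 1: x̄ = F·x = [-7517/478, -646/239]
step 1: P̄ = F·P·Fᵀ + Q = [38585/239 7606/239; 7606/239 1861/239]
step 1: y = z − H·x̄ = [24993/478]
step 1: S = H·P̄·Hᵀ + R = [501400/239]
step 1: K = P̄·Hᵀ·S⁻¹ = [138573/501400; 28401/501400]
step 1: x' = x̄ + K·y = [-1278949/1002800, 259487/1002800]
step 1: P' = (I − K·H)·P̄ = [602689/501400 -510307/501400; -510307/501400 529241/501400]
step 2: x̄ = F·x = [-3336359/1002800, 30399/40112]
step 2: P̄ = F·P·Fᵀ + Q = [14300409/501400 99215/20056; 99215/20056 47193/20056]
step 2: y = z − H·x̄ = [545747/62675]
step 2: S = H·P̄·Hᵀ + R = [23121457/62675]
step 2: K = P̄·Hᵀ·S⁻¹ = [6292794/23121457; 1372575/23121457]
step 2: x' = x̄ + K·y = [-354098221/369943312, 471591357/369943312]
step 2: P' = (I − K·H)·P̄ = [221017011/184971656 -187455443/184971656; -187455443/184971656 194775843/184971656]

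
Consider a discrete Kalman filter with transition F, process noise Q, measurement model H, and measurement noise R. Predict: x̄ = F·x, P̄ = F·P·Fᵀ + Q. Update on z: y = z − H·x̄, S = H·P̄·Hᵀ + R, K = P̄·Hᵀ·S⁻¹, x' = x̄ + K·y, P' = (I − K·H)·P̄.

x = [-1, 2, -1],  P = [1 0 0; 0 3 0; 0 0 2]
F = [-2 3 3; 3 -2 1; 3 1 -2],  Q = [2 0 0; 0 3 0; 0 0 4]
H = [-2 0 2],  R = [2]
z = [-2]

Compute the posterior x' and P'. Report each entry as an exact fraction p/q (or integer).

x̄ = F·x = [5, -8, 1]
P̄ = F·P·Fᵀ + Q = [51 -18 -9; -18 26 -1; -9 -1 24]
y = z − H·x̄ = [6]
S = H·P̄·Hᵀ + R = [374]
K = P̄·Hᵀ·S⁻¹ = [-60/187; 1/11; 3/17]
x' = x̄ + K·y = [575/187, -82/11, 35/17]
P' = (I − K·H)·P̄ = [2337/187 -78/11 207/17; -78/11 252/11 -7; 207/17 -7 210/17]

x' = [575/187, -82/11, 35/17]
P' = [2337/187 -78/11 207/17; -78/11 252/11 -7; 207/17 -7 210/17]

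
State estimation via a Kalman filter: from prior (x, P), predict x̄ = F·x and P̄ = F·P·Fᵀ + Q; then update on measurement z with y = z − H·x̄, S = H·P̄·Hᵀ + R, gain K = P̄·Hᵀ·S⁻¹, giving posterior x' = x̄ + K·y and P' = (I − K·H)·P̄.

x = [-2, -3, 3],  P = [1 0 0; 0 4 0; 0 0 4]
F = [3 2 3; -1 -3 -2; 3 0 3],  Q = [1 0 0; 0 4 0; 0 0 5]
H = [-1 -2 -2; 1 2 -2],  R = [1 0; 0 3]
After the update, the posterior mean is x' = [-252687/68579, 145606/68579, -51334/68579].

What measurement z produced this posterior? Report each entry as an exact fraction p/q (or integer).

z = [1, 2]

x̄ = F·x = [-3, 5, 3]
P̄ = F·P·Fᵀ + Q = [62 -51 45; -51 57 -27; 45 -27 50]
S = H·P̄·Hᵀ + R = [251 114; 114 325]
K = P̄·Hᵀ·S⁻¹ = [-1430/68579 -26930/68579; -16263/68579 30393/68579; -17149/68579 -16985/68579]
x' − x̄ = [-46950/68579, -197289/68579, -257071/68579] = K·y
y = (KᵀK)⁻¹·Kᵀ·(x' − x̄) = [14, 1]
z = y + H·x̄ = [14, 1] + [-13, 1] = [1, 2]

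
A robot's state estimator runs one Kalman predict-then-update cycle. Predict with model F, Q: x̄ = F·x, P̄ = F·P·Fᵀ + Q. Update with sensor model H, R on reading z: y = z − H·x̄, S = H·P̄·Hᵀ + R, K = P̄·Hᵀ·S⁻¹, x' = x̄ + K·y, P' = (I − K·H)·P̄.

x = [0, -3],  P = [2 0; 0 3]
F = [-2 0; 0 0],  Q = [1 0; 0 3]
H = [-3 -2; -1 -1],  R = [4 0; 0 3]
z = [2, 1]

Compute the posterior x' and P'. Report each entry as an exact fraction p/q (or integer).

x' = [-33/61, -25/122]
P' = [90/61 -99/61; -99/61 291/122]

x̄ = F·x = [0, 0]
P̄ = F·P·Fᵀ + Q = [9 0; 0 3]
y = z − H·x̄ = [2, 1]
S = H·P̄·Hᵀ + R = [97 33; 33 15]
K = P̄·Hᵀ·S⁻¹ = [-18/61 3/61; 3/122 -31/122]
x' = x̄ + K·y = [-33/61, -25/122]
P' = (I − K·H)·P̄ = [90/61 -99/61; -99/61 291/122]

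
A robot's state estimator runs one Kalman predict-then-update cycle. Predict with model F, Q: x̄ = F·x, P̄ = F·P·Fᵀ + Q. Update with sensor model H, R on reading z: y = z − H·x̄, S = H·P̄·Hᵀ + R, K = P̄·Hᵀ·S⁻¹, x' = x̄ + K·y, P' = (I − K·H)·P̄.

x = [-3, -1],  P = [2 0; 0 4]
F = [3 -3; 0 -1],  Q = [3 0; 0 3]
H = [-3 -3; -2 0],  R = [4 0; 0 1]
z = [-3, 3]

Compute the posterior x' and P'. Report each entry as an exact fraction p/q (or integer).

x̄ = F·x = [-6, 1]
P̄ = F·P·Fᵀ + Q = [57 12; 12 7]
y = z − H·x̄ = [-18, -9]
S = H·P̄·Hᵀ + R = [796 414; 414 229]
K = P̄·Hᵀ·S⁻¹ = [-207/10888 -2523/5444; -3117/10888 2247/5444]
x' = x̄ + K·y = [-4047/2722, 6637/2722]
P' = (I − K·H)·P̄ = [2523/10888 -2247/10888; -2247/10888 6403/10888]

x' = [-4047/2722, 6637/2722]
P' = [2523/10888 -2247/10888; -2247/10888 6403/10888]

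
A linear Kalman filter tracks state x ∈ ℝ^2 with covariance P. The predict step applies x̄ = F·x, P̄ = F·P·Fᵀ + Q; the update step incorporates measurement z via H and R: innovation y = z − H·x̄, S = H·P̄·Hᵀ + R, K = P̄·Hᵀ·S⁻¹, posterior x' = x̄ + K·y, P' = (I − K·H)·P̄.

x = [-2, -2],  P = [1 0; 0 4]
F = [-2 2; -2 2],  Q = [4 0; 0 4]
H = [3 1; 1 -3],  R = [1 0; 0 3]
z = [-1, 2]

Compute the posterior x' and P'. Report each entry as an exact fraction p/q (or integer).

x' = [-2108/18803, -12676/18803]
P' = [2184/18803 -996/18803; -996/18803 5000/18803]

x̄ = F·x = [0, 0]
P̄ = F·P·Fᵀ + Q = [24 20; 20 24]
y = z − H·x̄ = [-1, 2]
S = H·P̄·Hᵀ + R = [361 -160; -160 123]
K = P̄·Hᵀ·S⁻¹ = [5556/18803 1724/18803; 2012/18803 -5332/18803]
x' = x̄ + K·y = [-2108/18803, -12676/18803]
P' = (I − K·H)·P̄ = [2184/18803 -996/18803; -996/18803 5000/18803]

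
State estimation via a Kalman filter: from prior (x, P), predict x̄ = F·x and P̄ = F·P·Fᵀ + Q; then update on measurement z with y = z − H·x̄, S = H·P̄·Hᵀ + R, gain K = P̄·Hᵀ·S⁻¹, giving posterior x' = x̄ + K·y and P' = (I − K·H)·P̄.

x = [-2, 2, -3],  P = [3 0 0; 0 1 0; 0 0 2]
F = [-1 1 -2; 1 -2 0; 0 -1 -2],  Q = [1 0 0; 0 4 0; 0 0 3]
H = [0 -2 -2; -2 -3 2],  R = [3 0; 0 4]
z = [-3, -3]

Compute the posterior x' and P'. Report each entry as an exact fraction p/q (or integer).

x' = [6583/677, -5707/2031, 8668/2031]
P' = [8498/677 -10250/2031 10421/2031; -10250/2031 1556/677 -1378/677; 10421/2031 -1378/677 1692/677]

x̄ = F·x = [10, -6, 4]
P̄ = F·P·Fᵀ + Q = [13 -5 7; -5 11 2; 7 2 12]
y = z − H·x̄ = [-7, -9]
S = H·P̄·Hᵀ + R = [111 30; 30 63]
K = P̄·Hᵀ·S⁻¹ = [-38/677 151/2031; -356/2031 -443/2031; -628/2031 428/2031]
x' = x̄ + K·y = [6583/677, -5707/2031, 8668/2031]
P' = (I − K·H)·P̄ = [8498/677 -10250/2031 10421/2031; -10250/2031 1556/677 -1378/677; 10421/2031 -1378/677 1692/677]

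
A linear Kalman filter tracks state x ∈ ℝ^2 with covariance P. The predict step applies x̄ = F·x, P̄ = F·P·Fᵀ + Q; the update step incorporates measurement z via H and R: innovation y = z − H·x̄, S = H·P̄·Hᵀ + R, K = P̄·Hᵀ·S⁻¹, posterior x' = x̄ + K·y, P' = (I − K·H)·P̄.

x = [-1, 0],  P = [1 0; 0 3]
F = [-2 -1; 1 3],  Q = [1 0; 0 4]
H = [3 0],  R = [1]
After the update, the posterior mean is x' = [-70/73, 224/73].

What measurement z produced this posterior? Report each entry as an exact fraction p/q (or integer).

x̄ = F·x = [2, -1]
P̄ = F·P·Fᵀ + Q = [8 -11; -11 32]
S = H·P̄·Hᵀ + R = [73]
K = P̄·Hᵀ·S⁻¹ = [24/73; -33/73]
x' − x̄ = [-216/73, 297/73] = K·y
y = (KᵀK)⁻¹·Kᵀ·(x' − x̄) = [-9]
z = y + H·x̄ = [-9] + [6] = [-3]

z = [-3]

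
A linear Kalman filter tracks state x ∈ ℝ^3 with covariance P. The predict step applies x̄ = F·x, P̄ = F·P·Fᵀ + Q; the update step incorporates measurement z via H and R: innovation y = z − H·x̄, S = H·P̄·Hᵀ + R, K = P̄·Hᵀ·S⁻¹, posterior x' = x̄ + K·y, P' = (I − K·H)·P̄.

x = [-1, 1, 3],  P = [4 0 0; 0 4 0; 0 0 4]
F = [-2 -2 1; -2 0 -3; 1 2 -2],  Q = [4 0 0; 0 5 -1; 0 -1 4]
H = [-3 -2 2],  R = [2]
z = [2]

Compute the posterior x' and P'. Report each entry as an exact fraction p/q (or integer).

x' = [307/177, -1351/177, -2144/531]
P' = [312/59 -788/59 -992/177; -788/59 2851/59 4991/177; -992/177 4991/177 10582/531]

x̄ = F·x = [3, -7, -5]
P̄ = F·P·Fᵀ + Q = [40 4 -32; 4 57 15; -32 15 40]
y = z − H·x̄ = [7]
S = H·P̄·Hᵀ + R = [1062]
K = P̄·Hᵀ·S⁻¹ = [-32/177; -16/177; 73/531]
x' = x̄ + K·y = [307/177, -1351/177, -2144/531]
P' = (I − K·H)·P̄ = [312/59 -788/59 -992/177; -788/59 2851/59 4991/177; -992/177 4991/177 10582/531]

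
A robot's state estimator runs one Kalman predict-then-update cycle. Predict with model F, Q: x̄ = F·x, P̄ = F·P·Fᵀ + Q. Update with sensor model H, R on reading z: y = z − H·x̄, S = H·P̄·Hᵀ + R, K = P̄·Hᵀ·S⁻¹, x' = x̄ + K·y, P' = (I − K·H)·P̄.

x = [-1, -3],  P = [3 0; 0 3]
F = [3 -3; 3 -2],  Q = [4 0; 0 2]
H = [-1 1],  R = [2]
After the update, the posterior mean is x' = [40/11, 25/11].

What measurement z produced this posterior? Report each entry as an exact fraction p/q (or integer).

z = [-1]

x̄ = F·x = [6, 3]
P̄ = F·P·Fᵀ + Q = [58 45; 45 41]
S = H·P̄·Hᵀ + R = [11]
K = P̄·Hᵀ·S⁻¹ = [-13/11; -4/11]
x' − x̄ = [-26/11, -8/11] = K·y
y = (KᵀK)⁻¹·Kᵀ·(x' − x̄) = [2]
z = y + H·x̄ = [2] + [-3] = [-1]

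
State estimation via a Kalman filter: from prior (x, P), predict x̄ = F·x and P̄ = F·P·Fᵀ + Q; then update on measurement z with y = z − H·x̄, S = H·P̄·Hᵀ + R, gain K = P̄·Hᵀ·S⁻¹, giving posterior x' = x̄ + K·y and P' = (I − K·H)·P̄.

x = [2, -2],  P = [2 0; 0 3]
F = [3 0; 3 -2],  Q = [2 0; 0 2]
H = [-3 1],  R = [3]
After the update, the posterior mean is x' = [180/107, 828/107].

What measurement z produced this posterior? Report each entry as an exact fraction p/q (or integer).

z = [3]

x̄ = F·x = [6, 10]
P̄ = F·P·Fᵀ + Q = [20 18; 18 32]
S = H·P̄·Hᵀ + R = [107]
K = P̄·Hᵀ·S⁻¹ = [-42/107; -22/107]
x' − x̄ = [-462/107, -242/107] = K·y
y = (KᵀK)⁻¹·Kᵀ·(x' − x̄) = [11]
z = y + H·x̄ = [11] + [-8] = [3]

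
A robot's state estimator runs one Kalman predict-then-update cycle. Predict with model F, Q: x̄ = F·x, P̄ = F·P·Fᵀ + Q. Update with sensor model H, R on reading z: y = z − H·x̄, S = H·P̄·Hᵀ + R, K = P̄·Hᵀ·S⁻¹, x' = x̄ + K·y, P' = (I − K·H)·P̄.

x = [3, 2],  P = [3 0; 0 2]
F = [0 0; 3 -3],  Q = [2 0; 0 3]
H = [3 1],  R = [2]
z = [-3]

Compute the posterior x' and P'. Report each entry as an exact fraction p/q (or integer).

x' = [-9/17, -21/17]
P' = [25/17 -72/17; -72/17 240/17]

x̄ = F·x = [0, 3]
P̄ = F·P·Fᵀ + Q = [2 0; 0 48]
y = z − H·x̄ = [-6]
S = H·P̄·Hᵀ + R = [68]
K = P̄·Hᵀ·S⁻¹ = [3/34; 12/17]
x' = x̄ + K·y = [-9/17, -21/17]
P' = (I − K·H)·P̄ = [25/17 -72/17; -72/17 240/17]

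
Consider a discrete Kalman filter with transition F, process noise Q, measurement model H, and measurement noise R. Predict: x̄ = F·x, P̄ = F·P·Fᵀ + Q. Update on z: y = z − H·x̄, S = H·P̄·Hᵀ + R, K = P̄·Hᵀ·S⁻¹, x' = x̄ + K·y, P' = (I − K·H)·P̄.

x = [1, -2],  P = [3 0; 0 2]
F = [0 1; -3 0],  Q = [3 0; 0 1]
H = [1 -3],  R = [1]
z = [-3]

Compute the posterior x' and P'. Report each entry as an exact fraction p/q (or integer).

x' = [-283/129, 11/43]
P' = [1265/258 70/43; 70/43 28/43]

x̄ = F·x = [-2, -3]
P̄ = F·P·Fᵀ + Q = [5 0; 0 28]
y = z − H·x̄ = [-10]
S = H·P̄·Hᵀ + R = [258]
K = P̄·Hᵀ·S⁻¹ = [5/258; -14/43]
x' = x̄ + K·y = [-283/129, 11/43]
P' = (I − K·H)·P̄ = [1265/258 70/43; 70/43 28/43]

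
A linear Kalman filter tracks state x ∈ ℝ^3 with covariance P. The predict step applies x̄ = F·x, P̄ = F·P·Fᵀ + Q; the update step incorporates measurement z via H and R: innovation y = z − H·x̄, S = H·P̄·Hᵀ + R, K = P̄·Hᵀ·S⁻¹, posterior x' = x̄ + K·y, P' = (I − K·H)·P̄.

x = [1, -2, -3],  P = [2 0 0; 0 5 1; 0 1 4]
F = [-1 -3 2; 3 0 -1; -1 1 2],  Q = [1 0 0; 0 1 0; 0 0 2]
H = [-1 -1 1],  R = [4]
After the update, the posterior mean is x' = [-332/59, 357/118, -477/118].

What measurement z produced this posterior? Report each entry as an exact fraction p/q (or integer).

z = [-1]

x̄ = F·x = [-1, 6, -9]
P̄ = F·P·Fᵀ + Q = [52 -11 -1; -11 23 -15; -1 -15 29]
S = H·P̄·Hᵀ + R = [118]
K = P̄·Hᵀ·S⁻¹ = [-21/59; -27/118; 45/118]
x' − x̄ = [-273/59, -351/118, 585/118] = K·y
y = (KᵀK)⁻¹·Kᵀ·(x' − x̄) = [13]
z = y + H·x̄ = [13] + [-14] = [-1]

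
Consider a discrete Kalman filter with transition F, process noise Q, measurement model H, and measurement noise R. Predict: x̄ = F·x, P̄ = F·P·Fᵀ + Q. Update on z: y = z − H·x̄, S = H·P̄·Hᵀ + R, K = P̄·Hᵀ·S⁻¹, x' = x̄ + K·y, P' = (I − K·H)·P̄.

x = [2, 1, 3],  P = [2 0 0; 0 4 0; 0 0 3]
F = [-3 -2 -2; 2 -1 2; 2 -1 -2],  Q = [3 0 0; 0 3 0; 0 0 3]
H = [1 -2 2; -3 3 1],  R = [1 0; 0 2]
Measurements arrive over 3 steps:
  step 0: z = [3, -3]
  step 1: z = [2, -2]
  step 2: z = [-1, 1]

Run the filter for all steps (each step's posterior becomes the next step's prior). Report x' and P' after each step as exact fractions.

step 0: x̄ = F·x = [-14, 9, -3]
step 0: P̄ = F·P·Fᵀ + Q = [49 -16 8; -16 27 0; 8 0 27]
step 0: y = z − H·x̄ = [41, -69]
step 0: S = H·P̄·Hᵀ + R = [362 -439; -439 953]
step 0: K = P̄·Hᵀ·S⁻¹ = [10348/152265 -25111/152265; -10079/152265 15968/152265; 60403/152265 28304/152265]
step 0: x' = x̄ + K·y = [25217/152265, -144646/152265, 66752/152265]
step 0: P' = (I − K·H)·P̄ = [1761472/152265 1527439/152265 651877/152265; 1527439/152265 1345753/152265 576994/152265; 651877/152265 576994/152265 281257/152265]
step 1: x̄ = F·x = [80137/152265, 109528/50755, 61576/152265]
step 1: P̄ = F·P·Fᵀ + Q = [53585827/152265 -6067517/50755 -3514019/152265; -6067517/50755 2256916/50755 385619/50755; -3514019/152265 385619/50755 956668/152265]
step 1: y = z − H·x̄ = [252803/50755, -1111447/152265]
step 1: S = H·P̄·Hᵀ + R = [44715676/50755 -113698023/50755; -113698023/50755 900141547/152265]
step 1: K = P̄·Hᵀ·S⁻¹ = [131114388/28937374987 -6986752037/28937374987; -3560476125/28937374987 1096498959/28937374987; 10392583401/28937374987 4419327943/28937374987]
step 1: x' = x̄ + K·y = [66882063130/28937374987, 36708112874/28937374987, 31207617000/28937374987]
step 1: P' = (I − K·H)·P̄ = [68966427792/28937374987 56835859001/28937374987 22418202299/28937374987; 56835859001/28937374987 50724685621/28937374987 20526518058/28937374987; 22418202299/28937374987 20526518058/28937374987 14513708609/28937374987]
step 2: x̄ = F·x = [-336477649138/28937374987, 159471247386/28937374987, 34640779386/28937374987]
step 2: P̄ = F·P·Fᵀ + Q = [2083724432073/28937374987 -692474948053/28937374987 -143134707129/28937374987; -692474948053/28937374987 341353466342/28937374987 41192126349/28937374987; -143134707129/28937374987 41192126349/28937374987 146874374022/28937374987]
step 2: y = z − H·x̄ = [557201210151/28937374987, -1493550093971/28937374987]
step 2: S = H·P̄·Hᵀ + R = [5933397121420/28937374987 -13357377837663/28937374987; -13357377837663/28937374987 35600960275553/28937374987]
step 2: K = P̄·Hᵀ·S⁻¹ = [277545271868/66706104506929 -15769490914623/66706104506929; -139850555042575/1134003776617793 47632740468429/1134003776617793; 406991718317667/1134003776617793 174994724323893/1134003776617793]
step 2: x' = x̄ + K·y = [43613491952477/66706104506929, 1098033746987022/1134003776617793, 162269924638176/1134003776617793]
step 2: P' = (I − K·H)·P̄ = [156163581687344/66706104506929 128723695360131/66706104506929 50780677152393/66706104506929; 128723695360131/66706104506929 1956062658096485/1134003776617793 791985970014084/1134003776617793; 50780677152393/66706104506929 791985970014084/1134003776617793 563846073377577/1134003776617793]

step 0: x' = [25217/152265, -144646/152265, 66752/152265], P' = [1761472/152265 1527439/152265 651877/152265; 1527439/152265 1345753/152265 576994/152265; 651877/152265 576994/152265 281257/152265]
step 1: x' = [66882063130/28937374987, 36708112874/28937374987, 31207617000/28937374987], P' = [68966427792/28937374987 56835859001/28937374987 22418202299/28937374987; 56835859001/28937374987 50724685621/28937374987 20526518058/28937374987; 22418202299/28937374987 20526518058/28937374987 14513708609/28937374987]
step 2: x' = [43613491952477/66706104506929, 1098033746987022/1134003776617793, 162269924638176/1134003776617793], P' = [156163581687344/66706104506929 128723695360131/66706104506929 50780677152393/66706104506929; 128723695360131/66706104506929 1956062658096485/1134003776617793 791985970014084/1134003776617793; 50780677152393/66706104506929 791985970014084/1134003776617793 563846073377577/1134003776617793]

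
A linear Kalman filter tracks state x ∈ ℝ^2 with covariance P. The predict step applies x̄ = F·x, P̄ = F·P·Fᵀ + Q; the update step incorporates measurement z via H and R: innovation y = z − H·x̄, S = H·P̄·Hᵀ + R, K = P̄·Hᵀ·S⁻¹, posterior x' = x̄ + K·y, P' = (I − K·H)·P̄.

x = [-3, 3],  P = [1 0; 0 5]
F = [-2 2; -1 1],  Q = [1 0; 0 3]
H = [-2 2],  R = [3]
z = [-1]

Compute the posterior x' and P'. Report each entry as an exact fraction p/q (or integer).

x' = [230/43, 192/43]
P' = [399/43 360/43; 360/43 351/43]

x̄ = F·x = [12, 6]
P̄ = F·P·Fᵀ + Q = [25 12; 12 9]
y = z − H·x̄ = [11]
S = H·P̄·Hᵀ + R = [43]
K = P̄·Hᵀ·S⁻¹ = [-26/43; -6/43]
x' = x̄ + K·y = [230/43, 192/43]
P' = (I − K·H)·P̄ = [399/43 360/43; 360/43 351/43]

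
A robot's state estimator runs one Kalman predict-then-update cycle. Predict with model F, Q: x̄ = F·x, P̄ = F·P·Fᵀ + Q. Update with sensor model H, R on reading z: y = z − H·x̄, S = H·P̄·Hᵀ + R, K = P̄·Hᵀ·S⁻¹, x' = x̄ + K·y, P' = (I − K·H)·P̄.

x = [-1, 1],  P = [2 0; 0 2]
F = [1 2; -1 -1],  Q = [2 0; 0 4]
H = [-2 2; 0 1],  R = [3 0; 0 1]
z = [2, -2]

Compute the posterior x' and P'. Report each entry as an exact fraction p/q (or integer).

x̄ = F·x = [1, 0]
P̄ = F·P·Fᵀ + Q = [12 -6; -6 8]
y = z − H·x̄ = [4, -2]
S = H·P̄·Hᵀ + R = [131 28; 28 9]
K = P̄·Hᵀ·S⁻¹ = [-156/395 222/395; 28/395 264/395]
x' = x̄ + K·y = [-673/395, -416/395]
P' = (I − K·H)·P̄ = [456/395 222/395; 222/395 264/395]

x' = [-673/395, -416/395]
P' = [456/395 222/395; 222/395 264/395]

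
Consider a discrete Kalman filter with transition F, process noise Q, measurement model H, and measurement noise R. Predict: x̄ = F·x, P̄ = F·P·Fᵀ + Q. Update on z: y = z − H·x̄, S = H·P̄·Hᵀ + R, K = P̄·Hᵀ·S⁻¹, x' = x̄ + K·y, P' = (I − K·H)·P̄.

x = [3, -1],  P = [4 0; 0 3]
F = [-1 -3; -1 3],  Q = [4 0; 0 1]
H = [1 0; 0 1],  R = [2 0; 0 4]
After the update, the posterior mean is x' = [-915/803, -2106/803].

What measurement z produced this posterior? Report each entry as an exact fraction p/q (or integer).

z = [-1, -2]

x̄ = F·x = [0, -6]
P̄ = F·P·Fᵀ + Q = [35 -23; -23 32]
S = H·P̄·Hᵀ + R = [37 -23; -23 36]
K = P̄·Hᵀ·S⁻¹ = [731/803 -46/803; -92/803 655/803]
x' − x̄ = [-915/803, 2712/803] = K·y
y = (KᵀK)⁻¹·Kᵀ·(x' − x̄) = [-1, 4]
z = y + H·x̄ = [-1, 4] + [0, -6] = [-1, -2]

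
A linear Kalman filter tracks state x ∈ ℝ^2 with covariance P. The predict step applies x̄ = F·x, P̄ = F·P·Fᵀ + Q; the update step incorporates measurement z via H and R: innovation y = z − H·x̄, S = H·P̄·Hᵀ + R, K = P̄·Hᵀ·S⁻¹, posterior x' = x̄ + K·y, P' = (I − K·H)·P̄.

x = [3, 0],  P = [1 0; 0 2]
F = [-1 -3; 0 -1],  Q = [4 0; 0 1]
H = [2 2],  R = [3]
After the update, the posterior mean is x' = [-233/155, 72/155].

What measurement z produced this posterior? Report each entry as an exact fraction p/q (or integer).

x̄ = F·x = [-3, 0]
P̄ = F·P·Fᵀ + Q = [23 6; 6 3]
S = H·P̄·Hᵀ + R = [155]
K = P̄·Hᵀ·S⁻¹ = [58/155; 18/155]
x' − x̄ = [232/155, 72/155] = K·y
y = (KᵀK)⁻¹·Kᵀ·(x' − x̄) = [4]
z = y + H·x̄ = [4] + [-6] = [-2]

z = [-2]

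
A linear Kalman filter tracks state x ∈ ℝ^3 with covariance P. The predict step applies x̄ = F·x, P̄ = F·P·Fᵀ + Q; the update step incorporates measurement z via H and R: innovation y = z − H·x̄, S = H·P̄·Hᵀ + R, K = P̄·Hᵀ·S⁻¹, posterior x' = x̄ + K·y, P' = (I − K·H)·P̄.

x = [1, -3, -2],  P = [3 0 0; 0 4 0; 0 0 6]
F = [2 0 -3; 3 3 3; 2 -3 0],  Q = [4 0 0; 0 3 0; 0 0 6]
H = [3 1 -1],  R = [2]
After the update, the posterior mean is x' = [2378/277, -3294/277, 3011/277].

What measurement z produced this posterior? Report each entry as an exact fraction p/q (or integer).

x̄ = F·x = [8, -12, 11]
P̄ = F·P·Fᵀ + Q = [70 -36 12; -36 120 -18; 12 -18 54]
S = H·P̄·Hᵀ + R = [554]
K = P̄·Hᵀ·S⁻¹ = [81/277; 15/277; -18/277]
x' − x̄ = [162/277, 30/277, -36/277] = K·y
y = (KᵀK)⁻¹·Kᵀ·(x' − x̄) = [2]
z = y + H·x̄ = [2] + [1] = [3]

z = [3]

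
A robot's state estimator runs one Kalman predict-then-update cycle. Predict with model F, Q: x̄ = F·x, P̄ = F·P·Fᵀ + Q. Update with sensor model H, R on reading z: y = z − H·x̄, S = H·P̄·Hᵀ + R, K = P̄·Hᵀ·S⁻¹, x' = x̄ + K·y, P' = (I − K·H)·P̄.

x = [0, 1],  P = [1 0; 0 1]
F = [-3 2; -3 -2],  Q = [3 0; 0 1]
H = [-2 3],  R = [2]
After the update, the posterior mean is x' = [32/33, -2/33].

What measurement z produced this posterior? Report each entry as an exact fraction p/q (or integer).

z = [-2]

x̄ = F·x = [2, -2]
P̄ = F·P·Fᵀ + Q = [16 5; 5 14]
S = H·P̄·Hᵀ + R = [132]
K = P̄·Hᵀ·S⁻¹ = [-17/132; 8/33]
x' − x̄ = [-34/33, 64/33] = K·y
y = (KᵀK)⁻¹·Kᵀ·(x' − x̄) = [8]
z = y + H·x̄ = [8] + [-10] = [-2]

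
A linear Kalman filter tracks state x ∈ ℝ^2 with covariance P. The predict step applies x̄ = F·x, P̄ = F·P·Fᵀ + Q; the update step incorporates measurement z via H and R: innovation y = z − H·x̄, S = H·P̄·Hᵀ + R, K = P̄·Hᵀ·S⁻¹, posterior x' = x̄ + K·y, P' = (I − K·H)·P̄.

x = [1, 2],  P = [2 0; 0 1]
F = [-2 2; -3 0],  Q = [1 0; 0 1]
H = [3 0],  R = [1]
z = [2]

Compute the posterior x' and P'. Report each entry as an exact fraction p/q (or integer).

x' = [40/59, -249/59]
P' = [13/118 6/59; 6/59 473/59]

x̄ = F·x = [2, -3]
P̄ = F·P·Fᵀ + Q = [13 12; 12 19]
y = z − H·x̄ = [-4]
S = H·P̄·Hᵀ + R = [118]
K = P̄·Hᵀ·S⁻¹ = [39/118; 18/59]
x' = x̄ + K·y = [40/59, -249/59]
P' = (I − K·H)·P̄ = [13/118 6/59; 6/59 473/59]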